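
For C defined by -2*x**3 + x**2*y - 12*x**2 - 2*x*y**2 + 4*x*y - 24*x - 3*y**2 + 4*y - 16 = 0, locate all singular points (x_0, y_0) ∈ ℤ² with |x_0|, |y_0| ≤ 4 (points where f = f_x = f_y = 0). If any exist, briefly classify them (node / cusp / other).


Singular points: {(-2, 0)}; classification: cusp.

Compute partial derivatives:
  f_x = -6*x**2 + 2*x*y - 24*x - 2*y**2 + 4*y - 24.
  f_y = x**2 - 4*x*y + 4*x - 6*y + 4.
Scan x_0 ∈ {−4, ..., 4}. For each x_0, f_y(x_0, y) is a polynomial in y; find its integer roots y ∈ {−4, ..., 4}, then test f_x and f at those candidates.
  x = -4: f_y(-4, y) = 10*y + 4; no integer root y with |y| ≤ 4.
  x = -3: f_y(-3, y) = 6*y + 1; no integer root y with |y| ≤ 4.
  x = -2: f_y(-2, y) = 2*y; vanishes at y ∈ {0}. (-2, 0): f_x = 0, f = 0 — SINGULAR.
  x = -1: f_y(-1, y) = 1 - 2*y; no integer root y with |y| ≤ 4.
  x = 0: f_y(0, y) = 4 - 6*y; no integer root y with |y| ≤ 4.
  x = 1: f_y(1, y) = 9 - 10*y; no integer root y with |y| ≤ 4.
  x = 2: f_y(2, y) = 16 - 14*y; no integer root y with |y| ≤ 4.
  x = 3: f_y(3, y) = 25 - 18*y; no integer root y with |y| ≤ 4.
  x = 4: f_y(4, y) = 36 - 22*y; no integer root y with |y| ≤ 4.
Only singular point on the grid: (-2, 0).
Classify: substitute x = -2 + u, y = 0 + v and expand: f = -2*u**3 + u**2*v - 2*u*v**2 + v**2.
No constant or linear terms (consistent with a singular point). Quadratic part: v**2. Cubic part: -2*u**3 + u**2*v - 2*u*v**2.
The quadratic part v**2 is a perfect square, so there is a single (double) tangent line v = 0, i.e. y = 0. Restricting the cubic part to that line (v = 0) leaves -2*u**3 ≠ 0, so f is not divisible by v and the branch is v² ≈ 2*u**3 to lowest order — this is a cusp.
Classification: cusp.


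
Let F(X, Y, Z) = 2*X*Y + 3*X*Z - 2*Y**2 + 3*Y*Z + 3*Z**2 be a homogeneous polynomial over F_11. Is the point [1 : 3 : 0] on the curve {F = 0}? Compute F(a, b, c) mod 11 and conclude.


F(1,3,0) ≡ 10 (mod 11); P is NOT on the curve.

Evaluate F(1, 3, 0) term-by-term (mod 11).
  2*X*Y ↦ 2·1·3·1 = 6
  3*X*Z ↦ 3·1·1·0 = 0
  -2*Y**2 ↦ -2·1·9·1 = -18
  3*Y*Z ↦ 3·1·3·0 = 0
  3*Z**2 ↦ 3·1·1·0 = 0
Sum: F(1, 3, 0) = (6) + (0) + (-18) + (0) + (0) = -12.
Reducing mod 11: -12 ≡ 10 (mod 11).
Since F(a, b, c) ≡ 10 ≠ 0 (mod 11), P does NOT lie on the curve.


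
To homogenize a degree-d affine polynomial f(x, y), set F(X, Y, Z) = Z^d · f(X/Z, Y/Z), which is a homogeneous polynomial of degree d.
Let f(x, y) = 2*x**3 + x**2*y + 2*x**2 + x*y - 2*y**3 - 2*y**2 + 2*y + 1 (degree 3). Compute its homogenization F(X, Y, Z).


F(X, Y, Z) = 2*X**3 + X**2*Y + 2*X**2*Z + X*Y*Z - 2*Y**3 - 2*Y**2*Z + 2*Y*Z**2 + Z**3

deg(f) = 3.
Substitute x = X/Z, y = Y/Z into f, then multiply by Z^3.
  monomial 2·x^3·y^0 ↦ 2·X^3·Y^0·Z^0.
  monomial 1·x^2·y^1 ↦ 1·X^2·Y^1·Z^0.
  monomial 2·x^2·y^0 ↦ 2·X^2·Y^0·Z^1.
  monomial 1·x^1·y^1 ↦ 1·X^1·Y^1·Z^1.
  monomial -2·x^0·y^3 ↦ -2·X^0·Y^3·Z^0.
  monomial -2·x^0·y^2 ↦ -2·X^0·Y^2·Z^1.
  monomial 2·x^0·y^1 ↦ 2·X^0·Y^1·Z^2.
  monomial 1·x^0·y^0 ↦ 1·X^0·Y^0·Z^3.
Collecting: F(X, Y, Z) = 2*X**3 + X**2*Y + 2*X**2*Z + X*Y*Z - 2*Y**3 - 2*Y**2*Z + 2*Y*Z**2 + Z**3.


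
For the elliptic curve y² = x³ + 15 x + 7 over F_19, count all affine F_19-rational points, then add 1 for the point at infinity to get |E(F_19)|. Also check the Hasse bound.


Affine points = {(0, 8), (0, 11), (1, 2), (1, 17), (2, 8), (2, 11), (4, 6), (4, 13), (5, 6), (5, 13), (6, 3), (6, 16), (9, 4), (9, 15), (10, 6), (10, 13), (13, 9), (13, 10), (14, 4), (14, 15), (15, 4), (15, 15), (16, 7), (16, 12), (17, 8), (17, 11)}; affine count = 26; |E(F_19)| = 27.

Discriminant check: Δ ∝ 4a³ + 27b² = 4·15³ + 27·7² = 4·3375 + 27·49 ≡ 3 (mod 19). Nonzero ⇒ E is nonsingular.
For each x ∈ F_19, compute rhs = x³ + 15·x + 7 mod 19, then count y ∈ F_19 with y² ≡ rhs.
  x = 0: rhs = 7, matching y values: 8, 11 (2 points).
  x = 1: rhs = 4, matching y values: 2, 17 (2 points).
  x = 2: rhs = 7, matching y values: 8, 11 (2 points).
  x = 3: rhs = 3, matching y values: none (0 points).
  x = 4: rhs = 17, matching y values: 6, 13 (2 points).
  x = 5: rhs = 17, matching y values: 6, 13 (2 points).
  x = 6: rhs = 9, matching y values: 3, 16 (2 points).
  x = 7: rhs = 18, matching y values: none (0 points).
  x = 8: rhs = 12, matching y values: none (0 points).
  x = 9: rhs = 16, matching y values: 4, 15 (2 points).
  x = 10: rhs = 17, matching y values: 6, 13 (2 points).
  x = 11: rhs = 2, matching y values: none (0 points).
  x = 12: rhs = 15, matching y values: none (0 points).
  x = 13: rhs = 5, matching y values: 9, 10 (2 points).
  x = 14: rhs = 16, matching y values: 4, 15 (2 points).
  x = 15: rhs = 16, matching y values: 4, 15 (2 points).
  x = 16: rhs = 11, matching y values: 7, 12 (2 points).
  x = 17: rhs = 7, matching y values: 8, 11 (2 points).
  x = 18: rhs = 10, matching y values: none (0 points).
Total affine count: 26.
Full point count |E(F_19)| = 26 + 1 = 27.
Hasse bound: |27 − (19+1)| = |7| = 7 ≤ 2√19 ≈ 8.7178 ✓.


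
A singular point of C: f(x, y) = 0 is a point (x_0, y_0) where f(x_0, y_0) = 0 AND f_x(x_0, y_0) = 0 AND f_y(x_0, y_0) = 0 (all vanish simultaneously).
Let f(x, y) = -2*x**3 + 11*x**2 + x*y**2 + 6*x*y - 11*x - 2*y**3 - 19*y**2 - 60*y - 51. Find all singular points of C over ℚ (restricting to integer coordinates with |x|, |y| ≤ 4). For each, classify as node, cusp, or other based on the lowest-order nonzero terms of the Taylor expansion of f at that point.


Singular points: {(2, -3)}; classification: node.

Compute partial derivatives:
  f_x = -6*x**2 + 22*x + y**2 + 6*y - 11.
  f_y = 2*x*y + 6*x - 6*y**2 - 38*y - 60.
Scan x_0 ∈ {−4, ..., 4}. For each x_0, f_y(x_0, y) is a polynomial in y; find its integer roots y ∈ {−4, ..., 4}, then test f_x and f at those candidates.
  x = -4: f_y(-4, y) = -6*y**2 - 46*y - 84; vanishes at y ∈ {-3}. (-4, -3): f_x = -204 ≠ 0.
  x = -3: f_y(-3, y) = -6*y**2 - 44*y - 78; vanishes at y ∈ {-3}. (-3, -3): f_x = -140 ≠ 0.
  x = -2: f_y(-2, y) = -6*y**2 - 42*y - 72; vanishes at y ∈ {-4, -3}. (-2, -4): f_x = -87 ≠ 0; (-2, -3): f_x = -88 ≠ 0.
  x = -1: f_y(-1, y) = -6*y**2 - 40*y - 66; vanishes at y ∈ {-3}. (-1, -3): f_x = -48 ≠ 0.
  x = 0: f_y(0, y) = -6*y**2 - 38*y - 60; vanishes at y ∈ {-3}. (0, -3): f_x = -20 ≠ 0.
  x = 1: f_y(1, y) = -6*y**2 - 36*y - 54; vanishes at y ∈ {-3}. (1, -3): f_x = -4 ≠ 0.
  x = 2: f_y(2, y) = -6*y**2 - 34*y - 48; vanishes at y ∈ {-3}. (2, -3): f_x = 0, f = 0 — SINGULAR.
  x = 3: f_y(3, y) = -6*y**2 - 32*y - 42; vanishes at y ∈ {-3}. (3, -3): f_x = -8 ≠ 0.
  x = 4: f_y(4, y) = -6*y**2 - 30*y - 36; vanishes at y ∈ {-3, -2}. (4, -3): f_x = -28 ≠ 0; (4, -2): f_x = -27 ≠ 0.
Only singular point on the grid: (2, -3).
Classify: substitute x = 2 + u, y = -3 + v and expand: f = -2*u**3 - u**2 + u*v**2 - 2*v**3 + v**2.
No constant or linear terms (consistent with a singular point). Quadratic part: -u**2 + v**2. Cubic part: -2*u**3 + u*v**2 - 2*v**3.
The quadratic part v**2 - u**2 = (v − u)(v + u) splits into two distinct linear factors, so there are two distinct tangent lines y − -3 = ±(x − 2) — this is a node (ordinary double point).
Classification: node.


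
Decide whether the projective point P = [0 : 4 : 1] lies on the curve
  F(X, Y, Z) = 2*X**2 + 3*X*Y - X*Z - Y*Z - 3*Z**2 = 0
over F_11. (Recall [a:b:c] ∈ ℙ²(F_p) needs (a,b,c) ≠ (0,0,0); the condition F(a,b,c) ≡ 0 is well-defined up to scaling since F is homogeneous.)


F(0,4,1) ≡ 4 (mod 11); P is NOT on the curve.

Evaluate F(0, 4, 1) term-by-term (mod 11).
  2*X**2 ↦ 2·0·1·1 = 0
  3*X*Y ↦ 3·0·4·1 = 0
  -X*Z ↦ -1·0·1·1 = 0
  -Y*Z ↦ -1·1·4·1 = -4
  -3*Z**2 ↦ -3·1·1·1 = -3
Sum: F(0, 4, 1) = (0) + (0) + (0) + (-4) + (-3) = -7.
Reducing mod 11: -7 ≡ 4 (mod 11).
Since F(a, b, c) ≡ 4 ≠ 0 (mod 11), P does NOT lie on the curve.


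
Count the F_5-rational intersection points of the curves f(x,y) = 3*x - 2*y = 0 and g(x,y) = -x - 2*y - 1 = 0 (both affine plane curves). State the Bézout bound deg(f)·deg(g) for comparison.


Common zeros: {(1, 4)}; count = 1; Bézout bound = 1.

deg(f) = 1, deg(g) = 1, so Bézout bound = 1.
Scan x ∈ F_5. For each x, list the y ∈ F_5 with f(x, y) ≡ 0 and those with g(x, y) ≡ 0 (mod 5); the common zeros in that column are the intersection.
  x = 0: f ≡ 0 at y ∈ {0}; g ≡ 0 at y ∈ {2}; common: ∅.
  x = 1: f ≡ 0 at y ∈ {4}; g ≡ 0 at y ∈ {4}; common: {4}.
  x = 2: f ≡ 0 at y ∈ {3}; g ≡ 0 at y ∈ {1}; common: ∅.
  x = 3: f ≡ 0 at y ∈ {2}; g ≡ 0 at y ∈ {3}; common: ∅.
  x = 4: f ≡ 0 at y ∈ {1}; g ≡ 0 at y ∈ {0}; common: ∅.
Collecting: common zeros = {(1, 4)}, so the count is 1.
Comparison with the Bézout bound: 1 ≤ 1 = deg(f)·deg(g), as expected for curves with no common component (the bound is attained).


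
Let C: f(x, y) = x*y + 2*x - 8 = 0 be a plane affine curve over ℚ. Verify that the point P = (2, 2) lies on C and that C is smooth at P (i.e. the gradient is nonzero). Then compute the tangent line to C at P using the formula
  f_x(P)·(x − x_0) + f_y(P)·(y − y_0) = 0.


Tangent line at P: 4*x + 2*y - 12 = 0.

Step 1: f(2, 2) = 0, so P lies on C.
Step 2: partial derivatives
  f_x(x, y) = y + 2, f_y(x, y) = x.
  f_x(P) = 4, f_y(P) = 2 (gradient nonzero, so P is smooth).
Step 3: tangent line at P: 4·(x − 2) + 2·(y − 2) = 0.
Expanding: 4*x + 2*y - 12 = 0.


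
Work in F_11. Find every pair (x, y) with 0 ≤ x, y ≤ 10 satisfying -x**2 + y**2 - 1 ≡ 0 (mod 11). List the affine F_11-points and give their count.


Affine F_11-points: {(0, 1), (0, 10), (2, 4), (2, 7), (5, 2), (5, 9), (6, 2), (6, 9), (9, 4), (9, 7)}; count = 10.

For each of the 121 pairs (x, y) ∈ F_11², evaluate f(x, y) mod 11. Record the zeros.
  x = 0: [0↦10, 1↦0, 2↦3, 3↦8, 4↦4, 5↦2, 6↦2, 7↦4, 8↦8, 9↦3, 10↦0]  zeros at y ∈ {1, 10}
  x = 1: [0↦9, 1↦10, 2↦2, 3↦7, 4↦3, 5↦1, 6↦1, 7↦3, 8↦7, 9↦2, 10↦10]  zeros at y ∈ ∅
  x = 2: [0↦6, 1↦7, 2↦10, 3↦4, 4↦0, 5↦9, 6↦9, 7↦0, 8↦4, 9↦10, 10↦7]  zeros at y ∈ {4, 7}
  x = 3: [0↦1, 1↦2, 2↦5, 3↦10, 4↦6, 5↦4, 6↦4, 7↦6, 8↦10, 9↦5, 10↦2]  zeros at y ∈ ∅
  x = 4: [0↦5, 1↦6, 2↦9, 3↦3, 4↦10, 5↦8, 6↦8, 7↦10, 8↦3, 9↦9, 10↦6]  zeros at y ∈ ∅
  x = 5: [0↦7, 1↦8, 2↦0, 3↦5, 4↦1, 5↦10, 6↦10, 7↦1, 8↦5, 9↦0, 10↦8]  zeros at y ∈ {2, 9}
  x = 6: [0↦7, 1↦8, 2↦0, 3↦5, 4↦1, 5↦10, 6↦10, 7↦1, 8↦5, 9↦0, 10↦8]  zeros at y ∈ {2, 9}
  x = 7: [0↦5, 1↦6, 2↦9, 3↦3, 4↦10, 5↦8, 6↦8, 7↦10, 8↦3, 9↦9, 10↦6]  zeros at y ∈ ∅
  x = 8: [0↦1, 1↦2, 2↦5, 3↦10, 4↦6, 5↦4, 6↦4, 7↦6, 8↦10, 9↦5, 10↦2]  zeros at y ∈ ∅
  x = 9: [0↦6, 1↦7, 2↦10, 3↦4, 4↦0, 5↦9, 6↦9, 7↦0, 8↦4, 9↦10, 10↦7]  zeros at y ∈ {4, 7}
  x = 10: [0↦9, 1↦10, 2↦2, 3↦7, 4↦3, 5↦1, 6↦1, 7↦3, 8↦7, 9↦2, 10↦10]  zeros at y ∈ ∅
Collecting zeros: affine points = {(0, 1), (0, 10), (2, 4), (2, 7), (5, 2), (5, 9), (6, 2), (6, 9), (9, 4), (9, 7)}.
Total count |C(F_11)_aff| = 10.


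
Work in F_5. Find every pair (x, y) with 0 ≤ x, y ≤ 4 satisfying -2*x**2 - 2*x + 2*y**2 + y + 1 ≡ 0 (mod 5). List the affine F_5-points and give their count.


Affine F_5-points: {(1, 1), (2, 3), (2, 4), (3, 1)}; count = 4.

For each of the 25 pairs (x, y) ∈ F_5², evaluate f(x, y) mod 5. Record the zeros.
  x = 0: [0↦1, 1↦4, 2↦1, 3↦2, 4↦2]  zeros at y ∈ ∅
  x = 1: [0↦2, 1↦0, 2↦2, 3↦3, 4↦3]  zeros at y ∈ {1}
  x = 2: [0↦4, 1↦2, 2↦4, 3↦0, 4↦0]  zeros at y ∈ {3, 4}
  x = 3: [0↦2, 1↦0, 2↦2, 3↦3, 4↦3]  zeros at y ∈ {1}
  x = 4: [0↦1, 1↦4, 2↦1, 3↦2, 4↦2]  zeros at y ∈ ∅
Collecting zeros: affine points = {(1, 1), (2, 3), (2, 4), (3, 1)}.
Total count |C(F_5)_aff| = 4.


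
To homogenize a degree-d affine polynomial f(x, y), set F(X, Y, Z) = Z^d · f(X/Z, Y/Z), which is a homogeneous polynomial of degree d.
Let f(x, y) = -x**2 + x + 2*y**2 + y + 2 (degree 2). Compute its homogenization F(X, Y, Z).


F(X, Y, Z) = -X**2 + X*Z + 2*Y**2 + Y*Z + 2*Z**2

deg(f) = 2.
Substitute x = X/Z, y = Y/Z into f, then multiply by Z^2.
  monomial -1·x^2·y^0 ↦ -1·X^2·Y^0·Z^0.
  monomial 1·x^1·y^0 ↦ 1·X^1·Y^0·Z^1.
  monomial 2·x^0·y^2 ↦ 2·X^0·Y^2·Z^0.
  monomial 1·x^0·y^1 ↦ 1·X^0·Y^1·Z^1.
  monomial 2·x^0·y^0 ↦ 2·X^0·Y^0·Z^2.
Collecting: F(X, Y, Z) = -X**2 + X*Z + 2*Y**2 + Y*Z + 2*Z**2.


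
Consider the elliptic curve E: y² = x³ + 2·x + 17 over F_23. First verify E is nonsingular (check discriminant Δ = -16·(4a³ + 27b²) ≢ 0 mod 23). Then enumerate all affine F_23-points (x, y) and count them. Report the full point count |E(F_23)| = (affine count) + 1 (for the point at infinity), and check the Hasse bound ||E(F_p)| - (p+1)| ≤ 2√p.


Affine points = {(2, 11), (2, 12), (3, 2), (3, 21), (7, 11), (7, 12), (8, 4), (8, 19), (10, 5), (10, 18), (11, 6), (11, 17), (13, 3), (13, 20), (14, 11), (14, 12), (15, 8), (15, 15)}; affine count = 18; |E(F_23)| = 19.

Discriminant check: Δ ∝ 4a³ + 27b² = 4·2³ + 27·17² = 4·8 + 27·289 ≡ 15 (mod 23). Nonzero ⇒ E is nonsingular.
For each x ∈ F_23, compute rhs = x³ + 2·x + 17 mod 23, then count y ∈ F_23 with y² ≡ rhs.
  x = 0: rhs = 17, matching y values: none (0 points).
  x = 1: rhs = 20, matching y values: none (0 points).
  x = 2: rhs = 6, matching y values: 11, 12 (2 points).
  x = 3: rhs = 4, matching y values: 2, 21 (2 points).
  x = 4: rhs = 20, matching y values: none (0 points).
  x = 5: rhs = 14, matching y values: none (0 points).
  x = 6: rhs = 15, matching y values: none (0 points).
  x = 7: rhs = 6, matching y values: 11, 12 (2 points).
  x = 8: rhs = 16, matching y values: 4, 19 (2 points).
  x = 9: rhs = 5, matching y values: none (0 points).
  x = 10: rhs = 2, matching y values: 5, 18 (2 points).
  x = 11: rhs = 13, matching y values: 6, 17 (2 points).
  x = 12: rhs = 21, matching y values: none (0 points).
  x = 13: rhs = 9, matching y values: 3, 20 (2 points).
  x = 14: rhs = 6, matching y values: 11, 12 (2 points).
  x = 15: rhs = 18, matching y values: 8, 15 (2 points).
  x = 16: rhs = 5, matching y values: none (0 points).
  x = 17: rhs = 19, matching y values: none (0 points).
  x = 18: rhs = 20, matching y values: none (0 points).
  x = 19: rhs = 14, matching y values: none (0 points).
  x = 20: rhs = 7, matching y values: none (0 points).
  x = 21: rhs = 5, matching y values: none (0 points).
  x = 22: rhs = 14, matching y values: none (0 points).
Total affine count: 18.
Full point count |E(F_23)| = 18 + 1 = 19.
Hasse bound: |19 − (23+1)| = |-5| = 5 ≤ 2√23 ≈ 9.5917 ✓.


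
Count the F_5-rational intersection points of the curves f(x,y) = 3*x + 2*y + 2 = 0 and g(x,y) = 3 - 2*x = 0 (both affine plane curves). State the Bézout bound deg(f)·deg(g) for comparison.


Common zeros: {(4, 3)}; count = 1; Bézout bound = 1.

deg(f) = 1, deg(g) = 1, so Bézout bound = 1.
Scan x ∈ F_5. For each x, list the y ∈ F_5 with f(x, y) ≡ 0 and those with g(x, y) ≡ 0 (mod 5); the common zeros in that column are the intersection.
  x = 0: f ≡ 0 at y ∈ {4}; g ≡ 0 at y ∈ ∅; common: ∅.
  x = 1: f ≡ 0 at y ∈ {0}; g ≡ 0 at y ∈ ∅; common: ∅.
  x = 2: f ≡ 0 at y ∈ {1}; g ≡ 0 at y ∈ ∅; common: ∅.
  x = 3: f ≡ 0 at y ∈ {2}; g ≡ 0 at y ∈ ∅; common: ∅.
  x = 4: f ≡ 0 at y ∈ {3}; g ≡ 0 at y ∈ {0, 1, 2, 3, 4}; common: {3}.
Collecting: common zeros = {(4, 3)}, so the count is 1.
Comparison with the Bézout bound: 1 ≤ 1 = deg(f)·deg(g), as expected for curves with no common component (the bound is attained).


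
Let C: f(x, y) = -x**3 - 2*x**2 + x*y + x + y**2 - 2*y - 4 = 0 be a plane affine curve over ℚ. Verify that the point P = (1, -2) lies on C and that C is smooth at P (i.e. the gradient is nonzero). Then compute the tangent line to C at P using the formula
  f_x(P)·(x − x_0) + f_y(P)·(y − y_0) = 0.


Tangent line at P: -8*x - 5*y - 2 = 0.

Step 1: f(1, -2) = 0, so P lies on C.
Step 2: partial derivatives
  f_x(x, y) = -3*x**2 - 4*x + y + 1, f_y(x, y) = x + 2*y - 2.
  f_x(P) = -8, f_y(P) = -5 (gradient nonzero, so P is smooth).
Step 3: tangent line at P: -8·(x − 1) + -5·(y − -2) = 0.
Expanding: -8*x - 5*y - 2 = 0.


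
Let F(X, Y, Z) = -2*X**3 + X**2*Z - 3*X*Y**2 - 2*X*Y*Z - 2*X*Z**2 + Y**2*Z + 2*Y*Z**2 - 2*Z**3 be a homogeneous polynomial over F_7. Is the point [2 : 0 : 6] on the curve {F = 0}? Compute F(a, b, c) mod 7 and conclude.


F(2,0,6) ≡ 6 (mod 7); P is NOT on the curve.

Evaluate F(2, 0, 6) term-by-term (mod 7).
  -2*X**3 ↦ -2·8·1·1 = -16
  X**2*Z ↦ 1·4·1·6 = 24
  -3*X*Y**2 ↦ -3·2·0·1 = 0
  -2*X*Y*Z ↦ -2·2·0·6 = 0
  -2*X*Z**2 ↦ -2·2·1·36 = -144
  Y**2*Z ↦ 1·1·0·6 = 0
  2*Y*Z**2 ↦ 2·1·0·36 = 0
  -2*Z**3 ↦ -2·1·1·216 = -432
Sum: F(2, 0, 6) = (-16) + (24) + (0) + (0) + (-144) + (0) + (0) + (-432) = -568.
Reducing mod 7: -568 ≡ 6 (mod 7).
Since F(a, b, c) ≡ 6 ≠ 0 (mod 7), P does NOT lie on the curve.


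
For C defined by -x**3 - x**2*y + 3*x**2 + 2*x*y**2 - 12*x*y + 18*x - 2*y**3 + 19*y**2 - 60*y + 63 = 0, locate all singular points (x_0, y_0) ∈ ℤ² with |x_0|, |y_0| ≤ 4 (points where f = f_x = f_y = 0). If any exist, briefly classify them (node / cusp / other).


Singular points: {(0, 3)}; classification: cusp.

Compute partial derivatives:
  f_x = -3*x**2 - 2*x*y + 6*x + 2*y**2 - 12*y + 18.
  f_y = -x**2 + 4*x*y - 12*x - 6*y**2 + 38*y - 60.
Scan x_0 ∈ {−4, ..., 4}. For each x_0, f_y(x_0, y) is a polynomial in y; find its integer roots y ∈ {−4, ..., 4}, then test f_x and f at those candidates.
  x = -4: f_y(-4, y) = -6*y**2 + 22*y - 28; no integer root y with |y| ≤ 4.
  x = -3: f_y(-3, y) = -6*y**2 + 26*y - 33; no integer root y with |y| ≤ 4.
  x = -2: f_y(-2, y) = -6*y**2 + 30*y - 40; no integer root y with |y| ≤ 4.
  x = -1: f_y(-1, y) = -6*y**2 + 34*y - 49; no integer root y with |y| ≤ 4.
  x = 0: f_y(0, y) = -6*y**2 + 38*y - 60; vanishes at y ∈ {3}. (0, 3): f_x = 0, f = 0 — SINGULAR.
  x = 1: f_y(1, y) = -6*y**2 + 42*y - 73; no integer root y with |y| ≤ 4.
  x = 2: f_y(2, y) = -6*y**2 + 46*y - 88; vanishes at y ∈ {4}. (2, 4): f_x = -14 ≠ 0.
  x = 3: f_y(3, y) = -6*y**2 + 50*y - 105; no integer root y with |y| ≤ 4.
  x = 4: f_y(4, y) = -6*y**2 + 54*y - 124; no integer root y with |y| ≤ 4.
Only singular point on the grid: (0, 3).
Classify: substitute x = 0 + u, y = 3 + v and expand: f = -u**3 - u**2*v + 2*u*v**2 - 2*v**3 + v**2.
No constant or linear terms (consistent with a singular point). Quadratic part: v**2. Cubic part: -u**3 - u**2*v + 2*u*v**2 - 2*v**3.
The quadratic part v**2 is a perfect square, so there is a single (double) tangent line v = 0, i.e. y = 3. Restricting the cubic part to that line (v = 0) leaves -u**3 ≠ 0, so f is not divisible by v and the branch is v² ≈ u**3 to lowest order — this is a cusp.
Classification: cusp.


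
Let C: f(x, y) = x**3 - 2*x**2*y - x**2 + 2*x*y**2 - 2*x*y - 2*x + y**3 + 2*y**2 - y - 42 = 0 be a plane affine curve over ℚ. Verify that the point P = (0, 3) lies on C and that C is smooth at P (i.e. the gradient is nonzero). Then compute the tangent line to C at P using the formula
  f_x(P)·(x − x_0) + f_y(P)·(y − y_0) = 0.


Tangent line at P: 10*x + 38*y - 114 = 0.

Step 1: f(0, 3) = 0, so P lies on C.
Step 2: partial derivatives
  f_x(x, y) = 3*x**2 - 4*x*y - 2*x + 2*y**2 - 2*y - 2, f_y(x, y) = -2*x**2 + 4*x*y - 2*x + 3*y**2 + 4*y - 1.
  f_x(P) = 10, f_y(P) = 38 (gradient nonzero, so P is smooth).
Step 3: tangent line at P: 10·(x − 0) + 38·(y − 3) = 0.
Expanding: 10*x + 38*y - 114 = 0.


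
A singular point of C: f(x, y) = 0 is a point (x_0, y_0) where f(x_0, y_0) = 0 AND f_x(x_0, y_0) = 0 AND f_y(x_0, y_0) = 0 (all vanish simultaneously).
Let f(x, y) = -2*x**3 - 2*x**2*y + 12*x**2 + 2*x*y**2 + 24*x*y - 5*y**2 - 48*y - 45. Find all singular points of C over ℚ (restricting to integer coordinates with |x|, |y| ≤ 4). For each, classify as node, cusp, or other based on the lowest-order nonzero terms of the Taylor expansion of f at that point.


Singular points: {(3, -3)}; classification: cusp.

Compute partial derivatives:
  f_x = -6*x**2 - 4*x*y + 24*x + 2*y**2 + 24*y.
  f_y = -2*x**2 + 4*x*y + 24*x - 10*y - 48.
Scan x_0 ∈ {−4, ..., 4}. For each x_0, f_y(x_0, y) is a polynomial in y; find its integer roots y ∈ {−4, ..., 4}, then test f_x and f at those candidates.
  x = -4: f_y(-4, y) = -26*y - 176; no integer root y with |y| ≤ 4.
  x = -3: f_y(-3, y) = -22*y - 138; no integer root y with |y| ≤ 4.
  x = -2: f_y(-2, y) = -18*y - 104; no integer root y with |y| ≤ 4.
  x = -1: f_y(-1, y) = -14*y - 74; no integer root y with |y| ≤ 4.
  x = 0: f_y(0, y) = -10*y - 48; no integer root y with |y| ≤ 4.
  x = 1: f_y(1, y) = -6*y - 26; no integer root y with |y| ≤ 4.
  x = 2: f_y(2, y) = -2*y - 8; vanishes at y ∈ {-4}. (2, -4): f_x = -8 ≠ 0.
  x = 3: f_y(3, y) = 2*y + 6; vanishes at y ∈ {-3}. (3, -3): f_x = 0, f = 0 — SINGULAR.
  x = 4: f_y(4, y) = 6*y + 16; no integer root y with |y| ≤ 4.
Only singular point on the grid: (3, -3).
Classify: substitute x = 3 + u, y = -3 + v and expand: f = -2*u**3 - 2*u**2*v + 2*u*v**2 + v**2.
No constant or linear terms (consistent with a singular point). Quadratic part: v**2. Cubic part: -2*u**3 - 2*u**2*v + 2*u*v**2.
The quadratic part v**2 is a perfect square, so there is a single (double) tangent line v = 0, i.e. y = -3. Restricting the cubic part to that line (v = 0) leaves -2*u**3 ≠ 0, so f is not divisible by v and the branch is v² ≈ 2*u**3 to lowest order — this is a cusp.
Classification: cusp.


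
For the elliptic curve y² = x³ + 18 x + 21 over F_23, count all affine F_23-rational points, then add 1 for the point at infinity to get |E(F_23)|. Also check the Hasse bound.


Affine points = {(5, 11), (5, 12), (6, 0), (11, 3), (11, 20), (14, 2), (14, 21), (15, 3), (15, 20), (16, 9), (16, 14), (18, 6), (18, 17), (19, 0), (20, 3), (20, 20), (21, 0), (22, 5), (22, 18)}; affine count = 19; |E(F_23)| = 20.

Discriminant check: Δ ∝ 4a³ + 27b² = 4·18³ + 27·21² = 4·5832 + 27·441 ≡ 22 (mod 23). Nonzero ⇒ E is nonsingular.
For each x ∈ F_23, compute rhs = x³ + 18·x + 21 mod 23, then count y ∈ F_23 with y² ≡ rhs.
  x = 0: rhs = 21, matching y values: none (0 points).
  x = 1: rhs = 17, matching y values: none (0 points).
  x = 2: rhs = 19, matching y values: none (0 points).
  x = 3: rhs = 10, matching y values: none (0 points).
  x = 4: rhs = 19, matching y values: none (0 points).
  x = 5: rhs = 6, matching y values: 11, 12 (2 points).
  x = 6: rhs = 0, matching y values: 0 (1 points).
  x = 7: rhs = 7, matching y values: none (0 points).
  x = 8: rhs = 10, matching y values: none (0 points).
  x = 9: rhs = 15, matching y values: none (0 points).
  x = 10: rhs = 5, matching y values: none (0 points).
  x = 11: rhs = 9, matching y values: 3, 20 (2 points).
  x = 12: rhs = 10, matching y values: none (0 points).
  x = 13: rhs = 14, matching y values: none (0 points).
  x = 14: rhs = 4, matching y values: 2, 21 (2 points).
  x = 15: rhs = 9, matching y values: 3, 20 (2 points).
  x = 16: rhs = 12, matching y values: 9, 14 (2 points).
  x = 17: rhs = 19, matching y values: none (0 points).
  x = 18: rhs = 13, matching y values: 6, 17 (2 points).
  x = 19: rhs = 0, matching y values: 0 (1 points).
  x = 20: rhs = 9, matching y values: 3, 20 (2 points).
  x = 21: rhs = 0, matching y values: 0 (1 points).
  x = 22: rhs = 2, matching y values: 5, 18 (2 points).
Total affine count: 19.
Full point count |E(F_23)| = 19 + 1 = 20.
Hasse bound: |20 − (23+1)| = |-4| = 4 ≤ 2√23 ≈ 9.5917 ✓.


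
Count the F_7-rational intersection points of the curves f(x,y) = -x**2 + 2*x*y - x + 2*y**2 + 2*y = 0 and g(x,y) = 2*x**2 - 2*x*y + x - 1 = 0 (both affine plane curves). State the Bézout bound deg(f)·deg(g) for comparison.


Common zeros: {(6, 0)}; count = 1; Bézout bound = 4.

deg(f) = 2, deg(g) = 2, so Bézout bound = 4.
Scan x ∈ F_7. For each x, list the y ∈ F_7 with f(x, y) ≡ 0 and those with g(x, y) ≡ 0 (mod 7); the common zeros in that column are the intersection.
  x = 0: f ≡ 0 at y ∈ {0, 6}; g ≡ 0 at y ∈ ∅; common: ∅.
  x = 1: f ≡ 0 at y ∈ {2, 3}; g ≡ 0 at y ∈ {1}; common: ∅.
  x = 2: f ≡ 0 at y ∈ {2}; g ≡ 0 at y ∈ {4}; common: ∅.
  x = 3: f ≡ 0 at y ∈ ∅; g ≡ 0 at y ∈ {1}; common: ∅.
  x = 4: f ≡ 0 at y ∈ {3, 6}; g ≡ 0 at y ∈ {0}; common: ∅.
  x = 5: f ≡ 0 at y ∈ ∅; g ≡ 0 at y ∈ {4}; common: ∅.
  x = 6: f ≡ 0 at y ∈ {0}; g ≡ 0 at y ∈ {0}; common: {0}.
Collecting: common zeros = {(6, 0)}, so the count is 1.
Comparison with the Bézout bound: 1 ≤ 4 = deg(f)·deg(g), as expected for curves with no common component (the affine F_7-count falls short of the bound because intersections may lie at infinity, over extension fields, or carry multiplicity).


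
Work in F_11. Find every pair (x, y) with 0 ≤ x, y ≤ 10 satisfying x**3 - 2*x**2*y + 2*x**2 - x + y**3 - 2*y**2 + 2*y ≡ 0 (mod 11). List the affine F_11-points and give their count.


Affine F_11-points: {(0, 0), (1, 3), (1, 5), (2, 4), (3, 10), (4, 3), (5, 1), (7, 2), (8, 5), (9, 6), (10, 3), (10, 5)}; count = 12.

For each of the 121 pairs (x, y) ∈ F_11², evaluate f(x, y) mod 11. Record the zeros.
  x = 0: [0↦0, 1↦1, 2↦4, 3↦4, 4↦7, 5↦8, 6↦2, 7↦6, 8↦4, 9↦2, 10↦6]  zeros at y ∈ {0}
  x = 1: [0↦2, 1↦1, 2↦2, 3↦0, 4↦1, 5↦0, 6↦3, 7↦5, 8↦1, 9↦8, 10↦10]  zeros at y ∈ {3, 5}
  x = 2: [0↦3, 1↦7, 2↦2, 3↦5, 4↦0, 5↦4, 6↦1, 7↦8, 8↦9, 9↦10, 10↦6]  zeros at y ∈ {4}
  x = 3: [0↦9, 1↦3, 2↦10, 3↦3, 4↦10, 5↦4, 6↦2, 7↦10, 8↦1, 9↦3, 10↦0]  zeros at y ∈ {10}
  x = 4: [0↦4, 1↦6, 2↦10, 3↦0, 4↦4, 5↦6, 6↦1, 7↦6, 8↦5, 9↦4, 10↦9]  zeros at y ∈ {3}
  x = 5: [0↦5, 1↦0, 2↦8, 3↦2, 4↦10, 5↦5, 6↦4, 7↦2, 8↦5, 9↦8, 10↦6]  zeros at y ∈ {1}
  x = 6: [0↦7, 1↦2, 2↦10, 3↦4, 4↦1, 5↦7, 6↦6, 7↦4, 8↦7, 9↦10, 10↦8]  zeros at y ∈ ∅
  x = 7: [0↦5, 1↦7, 2↦0, 3↦1, 4↦5, 5↦7, 6↦2, 7↦7, 8↦6, 9↦5, 10↦10]  zeros at y ∈ {2}
  x = 8: [0↦5, 1↦10, 2↦6, 3↦10, 4↦6, 5↦0, 6↦9, 7↦6, 8↦8, 9↦10, 10↦7]  zeros at y ∈ {5}
  x = 9: [0↦2, 1↦6, 2↦1, 3↦4, 4↦10, 5↦3, 6↦0, 7↦7, 8↦8, 9↦9, 10↦5]  zeros at y ∈ {6}
  x = 10: [0↦2, 1↦1, 2↦2, 3↦0, 4↦1, 5↦0, 6↦3, 7↦5, 8↦1, 9↦8, 10↦10]  zeros at y ∈ {3, 5}
Collecting zeros: affine points = {(0, 0), (1, 3), (1, 5), (2, 4), (3, 10), (4, 3), (5, 1), (7, 2), (8, 5), (9, 6), (10, 3), (10, 5)}.
Total count |C(F_11)_aff| = 12.


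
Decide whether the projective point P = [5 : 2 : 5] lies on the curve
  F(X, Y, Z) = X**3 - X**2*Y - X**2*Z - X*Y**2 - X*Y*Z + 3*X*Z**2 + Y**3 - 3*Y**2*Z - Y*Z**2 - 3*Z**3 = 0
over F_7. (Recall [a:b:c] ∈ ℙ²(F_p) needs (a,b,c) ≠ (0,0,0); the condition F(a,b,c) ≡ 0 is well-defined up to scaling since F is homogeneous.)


F(5,2,5) ≡ 2 (mod 7); P is NOT on the curve.

Evaluate F(5, 2, 5) term-by-term (mod 7).
  X**3 ↦ 1·125·1·1 = 125
  -X**2*Y ↦ -1·25·2·1 = -50
  -X**2*Z ↦ -1·25·1·5 = -125
  -X*Y**2 ↦ -1·5·4·1 = -20
  -X*Y*Z ↦ -1·5·2·5 = -50
  3*X*Z**2 ↦ 3·5·1·25 = 375
  Y**3 ↦ 1·1·8·1 = 8
  -3*Y**2*Z ↦ -3·1·4·5 = -60
  -Y*Z**2 ↦ -1·1·2·25 = -50
  -3*Z**3 ↦ -3·1·1·125 = -375
Sum: F(5, 2, 5) = (125) + (-50) + (-125) + (-20) + (-50) + (375) + (8) + (-60) + (-50) + (-375) = -222.
Reducing mod 7: -222 ≡ 2 (mod 7).
Since F(a, b, c) ≡ 2 ≠ 0 (mod 7), P does NOT lie on the curve.


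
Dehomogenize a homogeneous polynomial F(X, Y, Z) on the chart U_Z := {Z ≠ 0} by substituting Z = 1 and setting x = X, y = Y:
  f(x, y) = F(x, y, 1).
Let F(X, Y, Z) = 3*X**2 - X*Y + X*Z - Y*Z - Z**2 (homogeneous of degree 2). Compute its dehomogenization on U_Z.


f(x, y) = 3*x**2 - x*y + x - y - 1

On U_Z we set Z = 1. Each monomial c·X^i·Y^j·Z^k in F becomes c·x^i·y^j·1^k = c·x^i·y^j.
Substituting Z = 1: F(X, Y, 1) = 3*x**2 - x*y + x - y - 1.
Note: deg(f) ≤ deg(F) = 2; strict inequality happens when F is divisible by Z (lost terms).


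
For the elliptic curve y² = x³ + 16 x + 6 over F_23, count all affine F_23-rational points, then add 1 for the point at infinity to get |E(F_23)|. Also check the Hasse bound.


Affine points = {(0, 11), (0, 12), (1, 0), (2, 0), (3, 9), (3, 14), (5, 2), (5, 21), (7, 1), (7, 22), (8, 5), (8, 18), (10, 4), (10, 19), (11, 8), (11, 15), (17, 4), (17, 19), (18, 10), (18, 13), (19, 4), (19, 19), (20, 0), (21, 9), (21, 14), (22, 9), (22, 14)}; affine count = 27; |E(F_23)| = 28.

Discriminant check: Δ ∝ 4a³ + 27b² = 4·16³ + 27·6² = 4·4096 + 27·36 ≡ 14 (mod 23). Nonzero ⇒ E is nonsingular.
For each x ∈ F_23, compute rhs = x³ + 16·x + 6 mod 23, then count y ∈ F_23 with y² ≡ rhs.
  x = 0: rhs = 6, matching y values: 11, 12 (2 points).
  x = 1: rhs = 0, matching y values: 0 (1 points).
  x = 2: rhs = 0, matching y values: 0 (1 points).
  x = 3: rhs = 12, matching y values: 9, 14 (2 points).
  x = 4: rhs = 19, matching y values: none (0 points).
  x = 5: rhs = 4, matching y values: 2, 21 (2 points).
  x = 6: rhs = 19, matching y values: none (0 points).
  x = 7: rhs = 1, matching y values: 1, 22 (2 points).
  x = 8: rhs = 2, matching y values: 5, 18 (2 points).
  x = 9: rhs = 5, matching y values: none (0 points).
  x = 10: rhs = 16, matching y values: 4, 19 (2 points).
  x = 11: rhs = 18, matching y values: 8, 15 (2 points).
  x = 12: rhs = 17, matching y values: none (0 points).
  x = 13: rhs = 19, matching y values: none (0 points).
  x = 14: rhs = 7, matching y values: none (0 points).
  x = 15: rhs = 10, matching y values: none (0 points).
  x = 16: rhs = 11, matching y values: none (0 points).
  x = 17: rhs = 16, matching y values: 4, 19 (2 points).
  x = 18: rhs = 8, matching y values: 10, 13 (2 points).
  x = 19: rhs = 16, matching y values: 4, 19 (2 points).
  x = 20: rhs = 0, matching y values: 0 (1 points).
  x = 21: rhs = 12, matching y values: 9, 14 (2 points).
  x = 22: rhs = 12, matching y values: 9, 14 (2 points).
Total affine count: 27.
Full point count |E(F_23)| = 27 + 1 = 28.
Hasse bound: |28 − (23+1)| = |4| = 4 ≤ 2√23 ≈ 9.5917 ✓.


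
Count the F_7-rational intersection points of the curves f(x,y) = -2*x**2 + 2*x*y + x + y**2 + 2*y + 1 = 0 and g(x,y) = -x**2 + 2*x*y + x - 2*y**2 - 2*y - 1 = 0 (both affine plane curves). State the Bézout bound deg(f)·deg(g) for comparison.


Common zeros: {(3, 0)}; count = 1; Bézout bound = 4.

deg(f) = 2, deg(g) = 2, so Bézout bound = 4.
Scan x ∈ F_7. For each x, list the y ∈ F_7 with f(x, y) ≡ 0 and those with g(x, y) ≡ 0 (mod 7); the common zeros in that column are the intersection.
  x = 0: f ≡ 0 at y ∈ {6}; g ≡ 0 at y ∈ ∅; common: ∅.
  x = 1: f ≡ 0 at y ∈ {0, 3}; g ≡ 0 at y ∈ ∅; common: ∅.
  x = 2: f ≡ 0 at y ∈ {4}; g ≡ 0 at y ∈ {2, 6}; common: ∅.
  x = 3: f ≡ 0 at y ∈ {0, 6}; g ≡ 0 at y ∈ {0, 2}; common: {0}.
  x = 4: f ≡ 0 at y ∈ ∅; g ≡ 0 at y ∈ {4, 6}; common: ∅.
  x = 5: f ≡ 0 at y ∈ ∅; g ≡ 0 at y ∈ {0, 4}; common: ∅.
  x = 6: f ≡ 0 at y ∈ {3, 4}; g ≡ 0 at y ∈ ∅; common: ∅.
Collecting: common zeros = {(3, 0)}, so the count is 1.
Comparison with the Bézout bound: 1 ≤ 4 = deg(f)·deg(g), as expected for curves with no common component (the affine F_7-count falls short of the bound because intersections may lie at infinity, over extension fields, or carry multiplicity).


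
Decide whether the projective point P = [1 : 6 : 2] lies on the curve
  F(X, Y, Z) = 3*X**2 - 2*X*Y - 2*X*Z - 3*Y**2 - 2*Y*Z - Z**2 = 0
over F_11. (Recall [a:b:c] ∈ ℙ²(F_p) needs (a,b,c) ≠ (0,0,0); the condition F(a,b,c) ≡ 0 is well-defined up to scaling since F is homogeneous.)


F(1,6,2) ≡ 5 (mod 11); P is NOT on the curve.

Evaluate F(1, 6, 2) term-by-term (mod 11).
  3*X**2 ↦ 3·1·1·1 = 3
  -2*X*Y ↦ -2·1·6·1 = -12
  -2*X*Z ↦ -2·1·1·2 = -4
  -3*Y**2 ↦ -3·1·36·1 = -108
  -2*Y*Z ↦ -2·1·6·2 = -24
  -Z**2 ↦ -1·1·1·4 = -4
Sum: F(1, 6, 2) = (3) + (-12) + (-4) + (-108) + (-24) + (-4) = -149.
Reducing mod 11: -149 ≡ 5 (mod 11).
Since F(a, b, c) ≡ 5 ≠ 0 (mod 11), P does NOT lie on the curve.


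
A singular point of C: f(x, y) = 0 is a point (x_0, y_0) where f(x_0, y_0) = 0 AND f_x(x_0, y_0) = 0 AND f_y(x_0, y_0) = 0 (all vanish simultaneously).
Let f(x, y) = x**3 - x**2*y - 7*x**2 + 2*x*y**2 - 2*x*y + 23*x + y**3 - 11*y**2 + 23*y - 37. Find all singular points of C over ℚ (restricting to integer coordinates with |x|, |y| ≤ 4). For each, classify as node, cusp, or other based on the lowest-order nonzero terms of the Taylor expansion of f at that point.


Singular points: {(3, 2)}; classification: cusp.

Compute partial derivatives:
  f_x = 3*x**2 - 2*x*y - 14*x + 2*y**2 - 2*y + 23.
  f_y = -x**2 + 4*x*y - 2*x + 3*y**2 - 22*y + 23.
Scan x_0 ∈ {−4, ..., 4}. For each x_0, f_y(x_0, y) is a polynomial in y; find its integer roots y ∈ {−4, ..., 4}, then test f_x and f at those candidates.
  x = -4: f_y(-4, y) = 3*y**2 - 38*y + 15; no integer root y with |y| ≤ 4.
  x = -3: f_y(-3, y) = 3*y**2 - 34*y + 20; no integer root y with |y| ≤ 4.
  x = -2: f_y(-2, y) = 3*y**2 - 30*y + 23; no integer root y with |y| ≤ 4.
  x = -1: f_y(-1, y) = 3*y**2 - 26*y + 24; no integer root y with |y| ≤ 4.
  x = 0: f_y(0, y) = 3*y**2 - 22*y + 23; no integer root y with |y| ≤ 4.
  x = 1: f_y(1, y) = 3*y**2 - 18*y + 20; no integer root y with |y| ≤ 4.
  x = 2: f_y(2, y) = 3*y**2 - 14*y + 15; vanishes at y ∈ {3}. (2, 3): f_x = 7 ≠ 0.
  x = 3: f_y(3, y) = 3*y**2 - 10*y + 8; vanishes at y ∈ {2}. (3, 2): f_x = 0, f = 0 — SINGULAR.
  x = 4: f_y(4, y) = 3*y**2 - 6*y - 1; no integer root y with |y| ≤ 4.
Only singular point on the grid: (3, 2).
Classify: substitute x = 3 + u, y = 2 + v and expand: f = u**3 - u**2*v + 2*u*v**2 + v**3 + v**2.
No constant or linear terms (consistent with a singular point). Quadratic part: v**2. Cubic part: u**3 - u**2*v + 2*u*v**2 + v**3.
The quadratic part v**2 is a perfect square, so there is a single (double) tangent line v = 0, i.e. y = 2. Restricting the cubic part to that line (v = 0) leaves u**3 ≠ 0, so f is not divisible by v and the branch is v² ≈ -u**3 to lowest order — this is a cusp.
Classification: cusp.


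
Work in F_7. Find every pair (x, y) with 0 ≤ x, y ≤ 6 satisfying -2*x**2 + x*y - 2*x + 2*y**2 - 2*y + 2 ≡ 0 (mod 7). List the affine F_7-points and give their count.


Affine F_7-points: {(0, 3), (0, 5), (3, 4), (3, 6), (4, 3), (5, 4), (5, 5), (6, 6)}; count = 8.

For each of the 49 pairs (x, y) ∈ F_7², evaluate f(x, y) mod 7. Record the zeros.
  x = 0: [0↦2, 1↦2, 2↦6, 3↦0, 4↦5, 5↦0, 6↦6]  zeros at y ∈ {3, 5}
  x = 1: [0↦5, 1↦6, 2↦4, 3↦6, 4↦5, 5↦1, 6↦1]  zeros at y ∈ ∅
  x = 2: [0↦4, 1↦6, 2↦5, 3↦1, 4↦1, 5↦5, 6↦6]  zeros at y ∈ ∅
  x = 3: [0↦6, 1↦2, 2↦2, 3↦6, 4↦0, 5↦5, 6↦0]  zeros at y ∈ {4, 6}
  x = 4: [0↦4, 1↦1, 2↦2, 3↦0, 4↦2, 5↦1, 6↦4]  zeros at y ∈ {3}
  x = 5: [0↦5, 1↦3, 2↦5, 3↦4, 4↦0, 5↦0, 6↦4]  zeros at y ∈ {4, 5}
  x = 6: [0↦2, 1↦1, 2↦4, 3↦4, 4↦1, 5↦2, 6↦0]  zeros at y ∈ {6}
Collecting zeros: affine points = {(0, 3), (0, 5), (3, 4), (3, 6), (4, 3), (5, 4), (5, 5), (6, 6)}.
Total count |C(F_7)_aff| = 8.


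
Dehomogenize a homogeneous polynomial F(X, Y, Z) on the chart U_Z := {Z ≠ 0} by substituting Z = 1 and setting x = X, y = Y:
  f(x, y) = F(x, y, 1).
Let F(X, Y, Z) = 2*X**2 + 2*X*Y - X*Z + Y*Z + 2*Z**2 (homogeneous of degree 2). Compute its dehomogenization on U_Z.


f(x, y) = 2*x**2 + 2*x*y - x + y + 2

On U_Z we set Z = 1. Each monomial c·X^i·Y^j·Z^k in F becomes c·x^i·y^j·1^k = c·x^i·y^j.
Substituting Z = 1: F(X, Y, 1) = 2*x**2 + 2*x*y - x + y + 2.
Note: deg(f) ≤ deg(F) = 2; strict inequality happens when F is divisible by Z (lost terms).


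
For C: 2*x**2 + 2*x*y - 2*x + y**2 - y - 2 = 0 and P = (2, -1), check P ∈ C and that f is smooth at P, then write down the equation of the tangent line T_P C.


Tangent line at P: 4*x + y - 7 = 0.

Step 1: f(2, -1) = 0, so P lies on C.
Step 2: partial derivatives
  f_x(x, y) = 4*x + 2*y - 2, f_y(x, y) = 2*x + 2*y - 1.
  f_x(P) = 4, f_y(P) = 1 (gradient nonzero, so P is smooth).
Step 3: tangent line at P: 4·(x − 2) + 1·(y − -1) = 0.
Expanding: 4*x + y - 7 = 0.


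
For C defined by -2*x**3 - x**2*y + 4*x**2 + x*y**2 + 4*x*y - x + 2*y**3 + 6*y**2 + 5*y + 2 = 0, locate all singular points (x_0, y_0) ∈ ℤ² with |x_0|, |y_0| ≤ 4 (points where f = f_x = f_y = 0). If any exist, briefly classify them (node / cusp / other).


Singular points: {(1, -1)}; classification: node.

Compute partial derivatives:
  f_x = -6*x**2 - 2*x*y + 8*x + y**2 + 4*y - 1.
  f_y = -x**2 + 2*x*y + 4*x + 6*y**2 + 12*y + 5.
Scan x_0 ∈ {−4, ..., 4}. For each x_0, f_y(x_0, y) is a polynomial in y; find its integer roots y ∈ {−4, ..., 4}, then test f_x and f at those candidates.
  x = -4: f_y(-4, y) = 6*y**2 + 4*y - 27; no integer root y with |y| ≤ 4.
  x = -3: f_y(-3, y) = 6*y**2 + 6*y - 16; no integer root y with |y| ≤ 4.
  x = -2: f_y(-2, y) = 6*y**2 + 8*y - 7; no integer root y with |y| ≤ 4.
  x = -1: f_y(-1, y) = 6*y**2 + 10*y; vanishes at y ∈ {0}. (-1, 0): f_x = -15 ≠ 0.
  x = 0: f_y(0, y) = 6*y**2 + 12*y + 5; no integer root y with |y| ≤ 4.
  x = 1: f_y(1, y) = 6*y**2 + 14*y + 8; vanishes at y ∈ {-1}. (1, -1): f_x = 0, f = 0 — SINGULAR.
  x = 2: f_y(2, y) = 6*y**2 + 16*y + 9; no integer root y with |y| ≤ 4.
  x = 3: f_y(3, y) = 6*y**2 + 18*y + 8; no integer root y with |y| ≤ 4.
  x = 4: f_y(4, y) = 6*y**2 + 20*y + 5; no integer root y with |y| ≤ 4.
Only singular point on the grid: (1, -1).
Classify: substitute x = 1 + u, y = -1 + v and expand: f = -2*u**3 - u**2*v - u**2 + u*v**2 + 2*v**3 + v**2.
No constant or linear terms (consistent with a singular point). Quadratic part: -u**2 + v**2. Cubic part: -2*u**3 - u**2*v + u*v**2 + 2*v**3.
The quadratic part v**2 - u**2 = (v − u)(v + u) splits into two distinct linear factors, so there are two distinct tangent lines y − -1 = ±(x − 1) — this is a node (ordinary double point).
Classification: node.


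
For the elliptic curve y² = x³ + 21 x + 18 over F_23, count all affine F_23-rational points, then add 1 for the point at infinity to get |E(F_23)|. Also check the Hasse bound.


Affine points = {(0, 8), (0, 15), (3, 4), (3, 19), (5, 8), (5, 15), (7, 5), (7, 18), (8, 10), (8, 13), (9, 4), (9, 19), (10, 3), (10, 20), (11, 4), (11, 19), (13, 2), (13, 21), (18, 8), (18, 15), (19, 10), (19, 13)}; affine count = 22; |E(F_23)| = 23.

Discriminant check: Δ ∝ 4a³ + 27b² = 4·21³ + 27·18² = 4·9261 + 27·324 ≡ 22 (mod 23). Nonzero ⇒ E is nonsingular.
For each x ∈ F_23, compute rhs = x³ + 21·x + 18 mod 23, then count y ∈ F_23 with y² ≡ rhs.
  x = 0: rhs = 18, matching y values: 8, 15 (2 points).
  x = 1: rhs = 17, matching y values: none (0 points).
  x = 2: rhs = 22, matching y values: none (0 points).
  x = 3: rhs = 16, matching y values: 4, 19 (2 points).
  x = 4: rhs = 5, matching y values: none (0 points).
  x = 5: rhs = 18, matching y values: 8, 15 (2 points).
  x = 6: rhs = 15, matching y values: none (0 points).
  x = 7: rhs = 2, matching y values: 5, 18 (2 points).
  x = 8: rhs = 8, matching y values: 10, 13 (2 points).
  x = 9: rhs = 16, matching y values: 4, 19 (2 points).
  x = 10: rhs = 9, matching y values: 3, 20 (2 points).
  x = 11: rhs = 16, matching y values: 4, 19 (2 points).
  x = 12: rhs = 20, matching y values: none (0 points).
  x = 13: rhs = 4, matching y values: 2, 21 (2 points).
  x = 14: rhs = 20, matching y values: none (0 points).
  x = 15: rhs = 5, matching y values: none (0 points).
  x = 16: rhs = 11, matching y values: none (0 points).
  x = 17: rhs = 21, matching y values: none (0 points).
  x = 18: rhs = 18, matching y values: 8, 15 (2 points).
  x = 19: rhs = 8, matching y values: 10, 13 (2 points).
  x = 20: rhs = 20, matching y values: none (0 points).
  x = 21: rhs = 14, matching y values: none (0 points).
  x = 22: rhs = 19, matching y values: none (0 points).
Total affine count: 22.
Full point count |E(F_23)| = 22 + 1 = 23.
Hasse bound: |23 − (23+1)| = |-1| = 1 ≤ 2√23 ≈ 9.5917 ✓.
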